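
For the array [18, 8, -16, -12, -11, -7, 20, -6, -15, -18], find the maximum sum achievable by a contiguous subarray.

Using Kadane's algorithm on [18, 8, -16, -12, -11, -7, 20, -6, -15, -18]:

Scanning through the array:
Position 1 (value 8): max_ending_here = 26, max_so_far = 26
Position 2 (value -16): max_ending_here = 10, max_so_far = 26
Position 3 (value -12): max_ending_here = -2, max_so_far = 26
Position 4 (value -11): max_ending_here = -11, max_so_far = 26
Position 5 (value -7): max_ending_here = -7, max_so_far = 26
Position 6 (value 20): max_ending_here = 20, max_so_far = 26
Position 7 (value -6): max_ending_here = 14, max_so_far = 26
Position 8 (value -15): max_ending_here = -1, max_so_far = 26
Position 9 (value -18): max_ending_here = -18, max_so_far = 26

Maximum subarray: [18, 8]
Maximum sum: 26

The maximum subarray is [18, 8] with sum 26. This subarray runs from index 0 to index 1.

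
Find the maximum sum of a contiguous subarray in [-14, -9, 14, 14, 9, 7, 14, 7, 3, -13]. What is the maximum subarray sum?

Using Kadane's algorithm on [-14, -9, 14, 14, 9, 7, 14, 7, 3, -13]:

Scanning through the array:
Position 1 (value -9): max_ending_here = -9, max_so_far = -9
Position 2 (value 14): max_ending_here = 14, max_so_far = 14
Position 3 (value 14): max_ending_here = 28, max_so_far = 28
Position 4 (value 9): max_ending_here = 37, max_so_far = 37
Position 5 (value 7): max_ending_here = 44, max_so_far = 44
Position 6 (value 14): max_ending_here = 58, max_so_far = 58
Position 7 (value 7): max_ending_here = 65, max_so_far = 65
Position 8 (value 3): max_ending_here = 68, max_so_far = 68
Position 9 (value -13): max_ending_here = 55, max_so_far = 68

Maximum subarray: [14, 14, 9, 7, 14, 7, 3]
Maximum sum: 68

The maximum subarray is [14, 14, 9, 7, 14, 7, 3] with sum 68. This subarray runs from index 2 to index 8.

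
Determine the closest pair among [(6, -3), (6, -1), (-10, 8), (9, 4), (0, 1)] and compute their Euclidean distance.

Computing all pairwise distances among 5 points:

d((6, -3), (6, -1)) = 2.0 <-- minimum
d((6, -3), (-10, 8)) = 19.4165
d((6, -3), (9, 4)) = 7.6158
d((6, -3), (0, 1)) = 7.2111
d((6, -1), (-10, 8)) = 18.3576
d((6, -1), (9, 4)) = 5.831
d((6, -1), (0, 1)) = 6.3246
d((-10, 8), (9, 4)) = 19.4165
d((-10, 8), (0, 1)) = 12.2066
d((9, 4), (0, 1)) = 9.4868

Closest pair: (6, -3) and (6, -1) with distance 2.0

The closest pair is (6, -3) and (6, -1) with Euclidean distance 2.0. For 5 points, brute-force pairwise comparison is shown above. For large n, the divide-and-conquer algorithm (sort by x, recurse on halves, check the dividing strip) achieves O(n log n).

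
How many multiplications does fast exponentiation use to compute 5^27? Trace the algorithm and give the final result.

Computing 5^27 by squaring (build up from 5^1; each line after the first costs one multiplication):

5^1 = 5
5^2 = (5^1)^2 = 5^2 = 25
5^3 = 5 * 5^2 = 5 * 25 = 125
5^6 = (5^3)^2 = 125^2 = 15625
5^12 = (5^6)^2 = 15625^2 = 244140625
5^13 = 5 * 5^12 = 5 * 244140625 = 1220703125
5^26 = (5^13)^2 = 1220703125^2 = 1490116119384765625
5^27 = 5 * 5^26 = 5 * 1490116119384765625 = 7450580596923828125

Result: 7450580596923828125
Multiplications needed: 7 (7 lines after 5^1)

5^27 = 7450580596923828125. Using exponentiation by squaring, this requires 7 multiplications. The key idea: if the exponent is even, square the half-power; if odd, multiply by the base once.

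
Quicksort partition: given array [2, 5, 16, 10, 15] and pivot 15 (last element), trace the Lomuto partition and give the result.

Lomuto partition with pivot = 15:

Initial array: [2, 5, 16, 10, 15]

arr[0]=2 <= 15: swap with position 0, array becomes [2, 5, 16, 10, 15]
arr[1]=5 <= 15: swap with position 1, array becomes [2, 5, 16, 10, 15]
arr[2]=16 > 15: no swap
arr[3]=10 <= 15: swap with position 2, array becomes [2, 5, 10, 16, 15]

Place pivot at position 3: [2, 5, 10, 15, 16]
Pivot position: 3

After partitioning with pivot 15, the array becomes [2, 5, 10, 15, 16]. The pivot is placed at index 3. All elements to the left of the pivot are <= 15, and all elements to the right are > 15.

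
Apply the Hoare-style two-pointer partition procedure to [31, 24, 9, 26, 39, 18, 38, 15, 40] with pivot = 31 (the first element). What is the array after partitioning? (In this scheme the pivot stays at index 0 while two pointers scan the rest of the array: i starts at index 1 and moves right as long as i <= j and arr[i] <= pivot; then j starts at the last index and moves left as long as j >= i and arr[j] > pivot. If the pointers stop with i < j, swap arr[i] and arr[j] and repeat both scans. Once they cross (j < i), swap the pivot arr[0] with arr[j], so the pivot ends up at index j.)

Hoare-style two-pointer partition with pivot = 31:

Initial array: [31, 24, 9, 26, 39, 18, 38, 15, 40]

Pointers start at i = 1, j = 8.
i stops at index 4 (arr[4]=39 > 31), j stops at index 7 (arr[7]=15 <= 31): swap arr[4] and arr[7], array becomes [31, 24, 9, 26, 15, 18, 38, 39, 40]
i ends at 6, j ends at 5: the pointers have crossed (j < i), so scanning stops.

Swap pivot arr[0] with arr[5] to place pivot at position 5: [18, 24, 9, 26, 15, 31, 38, 39, 40]
Pivot position: 5

After partitioning with pivot 31, the array becomes [18, 24, 9, 26, 15, 31, 38, 39, 40]. The pivot is placed at index 5. All elements to the left of the pivot are <= 31, and all elements to the right are > 31.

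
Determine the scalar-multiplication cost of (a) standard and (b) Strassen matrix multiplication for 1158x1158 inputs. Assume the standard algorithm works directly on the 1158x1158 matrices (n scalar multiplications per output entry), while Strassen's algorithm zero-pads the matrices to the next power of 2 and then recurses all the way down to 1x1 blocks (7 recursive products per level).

Matrix multiplication for 1158x1158 matrices:

Strassen's algorithm requires power-of-2 dimensions. Pad 1158x1158 to 2048x2048 (next power of 2).

Standard algorithm: 1158^3 = 1552836312 multiplications
Strassen's algorithm: 7^(log2(2048)) = 7^11 = 1977326743 multiplications
Difference: 1552836312 - 1977326743 = -424490431 (Strassen uses MORE here due to padding overhead — for small or just-over-power-of-2 n, padding can outweigh the per-level savings)

Standard: 1552836312 multiplications (1158^3). Strassen: 1977326743 multiplications (7^11, after padding to 2048x2048). Strassen reduces 8 recursive multiplications to 7 at each level.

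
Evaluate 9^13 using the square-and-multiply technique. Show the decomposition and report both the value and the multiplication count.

Computing 9^13 by squaring (build up from 9^1; each line after the first costs one multiplication):

9^1 = 9
9^2 = (9^1)^2 = 9^2 = 81
9^3 = 9 * 9^2 = 9 * 81 = 729
9^6 = (9^3)^2 = 729^2 = 531441
9^12 = (9^6)^2 = 531441^2 = 282429536481
9^13 = 9 * 9^12 = 9 * 282429536481 = 2541865828329

Result: 2541865828329
Multiplications needed: 5 (5 lines after 9^1)

9^13 = 2541865828329. Using exponentiation by squaring, this requires 5 multiplications. The key idea: if the exponent is even, square the half-power; if odd, multiply by the base once.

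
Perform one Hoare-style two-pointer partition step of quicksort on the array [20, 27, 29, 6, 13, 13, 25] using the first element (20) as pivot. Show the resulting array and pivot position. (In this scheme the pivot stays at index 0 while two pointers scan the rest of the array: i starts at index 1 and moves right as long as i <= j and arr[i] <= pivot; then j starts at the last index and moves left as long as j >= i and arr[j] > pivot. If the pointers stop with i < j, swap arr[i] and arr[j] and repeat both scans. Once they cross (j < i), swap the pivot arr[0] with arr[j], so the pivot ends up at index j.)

Hoare-style two-pointer partition with pivot = 20:

Initial array: [20, 27, 29, 6, 13, 13, 25]

Pointers start at i = 1, j = 6.
i stops at index 1 (arr[1]=27 > 20), j stops at index 5 (arr[5]=13 <= 20): swap arr[1] and arr[5], array becomes [20, 13, 29, 6, 13, 27, 25]
i stops at index 2 (arr[2]=29 > 20), j stops at index 4 (arr[4]=13 <= 20): swap arr[2] and arr[4], array becomes [20, 13, 13, 6, 29, 27, 25]
i ends at 4, j ends at 3: the pointers have crossed (j < i), so scanning stops.

Swap pivot arr[0] with arr[3] to place pivot at position 3: [6, 13, 13, 20, 29, 27, 25]
Pivot position: 3

After partitioning with pivot 20, the array becomes [6, 13, 13, 20, 29, 27, 25]. The pivot is placed at index 3. All elements to the left of the pivot are <= 20, and all elements to the right are > 20.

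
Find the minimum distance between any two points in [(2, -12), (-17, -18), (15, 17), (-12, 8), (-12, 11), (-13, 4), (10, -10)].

Computing all pairwise distances among 7 points:

d((2, -12), (-17, -18)) = 19.9249
d((2, -12), (15, 17)) = 31.7805
d((2, -12), (-12, 8)) = 24.4131
d((2, -12), (-12, 11)) = 26.9258
d((2, -12), (-13, 4)) = 21.9317
d((2, -12), (10, -10)) = 8.2462
d((-17, -18), (15, 17)) = 47.4236
d((-17, -18), (-12, 8)) = 26.4764
d((-17, -18), (-12, 11)) = 29.4279
d((-17, -18), (-13, 4)) = 22.3607
d((-17, -18), (10, -10)) = 28.1603
d((15, 17), (-12, 8)) = 28.4605
d((15, 17), (-12, 11)) = 27.6586
d((15, 17), (-13, 4)) = 30.8707
d((15, 17), (10, -10)) = 27.4591
d((-12, 8), (-12, 11)) = 3.0 <-- minimum
d((-12, 8), (-13, 4)) = 4.1231
d((-12, 8), (10, -10)) = 28.4253
d((-12, 11), (-13, 4)) = 7.0711
d((-12, 11), (10, -10)) = 30.4138
d((-13, 4), (10, -10)) = 26.9258

Closest pair: (-12, 8) and (-12, 11) with distance 3.0

The closest pair is (-12, 8) and (-12, 11) with Euclidean distance 3.0. For 7 points, brute-force pairwise comparison is shown above. For large n, the divide-and-conquer algorithm (sort by x, recurse on halves, check the dividing strip) achieves O(n log n).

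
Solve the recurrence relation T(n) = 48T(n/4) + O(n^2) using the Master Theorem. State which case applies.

Master Theorem for T(n) = 48T(n/4) + O(n^2):

a = 48, b = 4, c = 2
log_b(a) = log_4(48) = 2.7925

Case 1: c = 2 < log_4(48) = 2.7925
T(n) = O(n^(log_4 48))

For T(n) = 48T(n/4) + O(n^2): log_4(48) = 2.7925. This is Case 1 of the Master Theorem (c < log_b(a), work dominated by leaves), giving O(n^(log_4 48)).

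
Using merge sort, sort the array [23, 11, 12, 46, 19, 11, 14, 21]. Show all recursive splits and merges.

Merge sort trace:

Split: [23, 11, 12, 46, 19, 11, 14, 21] -> [23, 11, 12, 46] and [19, 11, 14, 21]
  Split: [23, 11, 12, 46] -> [23, 11] and [12, 46]
    Split: [23, 11] -> [23] and [11]
    Merge: [23] + [11] -> [11, 23]
    Split: [12, 46] -> [12] and [46]
    Merge: [12] + [46] -> [12, 46]
  Merge: [11, 23] + [12, 46] -> [11, 12, 23, 46]
  Split: [19, 11, 14, 21] -> [19, 11] and [14, 21]
    Split: [19, 11] -> [19] and [11]
    Merge: [19] + [11] -> [11, 19]
    Split: [14, 21] -> [14] and [21]
    Merge: [14] + [21] -> [14, 21]
  Merge: [11, 19] + [14, 21] -> [11, 14, 19, 21]
Merge: [11, 12, 23, 46] + [11, 14, 19, 21] -> [11, 11, 12, 14, 19, 21, 23, 46]

Final sorted array: [11, 11, 12, 14, 19, 21, 23, 46]

The merge sort proceeds by recursively splitting the array and merging sorted halves.
After all merges, the sorted array is [11, 11, 12, 14, 19, 21, 23, 46].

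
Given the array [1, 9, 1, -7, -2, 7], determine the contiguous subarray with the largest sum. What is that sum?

Using Kadane's algorithm on [1, 9, 1, -7, -2, 7]:

Scanning through the array:
Position 1 (value 9): max_ending_here = 10, max_so_far = 10
Position 2 (value 1): max_ending_here = 11, max_so_far = 11
Position 3 (value -7): max_ending_here = 4, max_so_far = 11
Position 4 (value -2): max_ending_here = 2, max_so_far = 11
Position 5 (value 7): max_ending_here = 9, max_so_far = 11

Maximum subarray: [1, 9, 1]
Maximum sum: 11

The maximum subarray is [1, 9, 1] with sum 11. This subarray runs from index 0 to index 2.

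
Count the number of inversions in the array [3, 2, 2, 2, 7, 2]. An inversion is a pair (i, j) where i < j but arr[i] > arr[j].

Finding inversions in [3, 2, 2, 2, 7, 2]:

(0, 1): arr[0]=3 > arr[1]=2
(0, 2): arr[0]=3 > arr[2]=2
(0, 3): arr[0]=3 > arr[3]=2
(0, 5): arr[0]=3 > arr[5]=2
(4, 5): arr[4]=7 > arr[5]=2

Total inversions: 5

The array has 5 inversion(s): (0,1), (0,2), (0,3), (0,5), (4,5). Each pair (i,j) satisfies i < j and arr[i] > arr[j].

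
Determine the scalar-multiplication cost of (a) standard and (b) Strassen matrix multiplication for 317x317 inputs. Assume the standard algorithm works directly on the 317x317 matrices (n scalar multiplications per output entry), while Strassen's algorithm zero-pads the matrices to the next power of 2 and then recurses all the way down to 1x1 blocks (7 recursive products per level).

Matrix multiplication for 317x317 matrices:

Strassen's algorithm requires power-of-2 dimensions. Pad 317x317 to 512x512 (next power of 2).

Standard algorithm: 317^3 = 31855013 multiplications
Strassen's algorithm: 7^(log2(512)) = 7^9 = 40353607 multiplications
Difference: 31855013 - 40353607 = -8498594 (Strassen uses MORE here due to padding overhead — for small or just-over-power-of-2 n, padding can outweigh the per-level savings)

Standard: 31855013 multiplications (317^3). Strassen: 40353607 multiplications (7^9, after padding to 512x512). Strassen reduces 8 recursive multiplications to 7 at each level.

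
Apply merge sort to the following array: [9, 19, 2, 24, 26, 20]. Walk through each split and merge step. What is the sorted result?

Merge sort trace:

Split: [9, 19, 2, 24, 26, 20] -> [9, 19, 2] and [24, 26, 20]
  Split: [9, 19, 2] -> [9] and [19, 2]
    Split: [19, 2] -> [19] and [2]
    Merge: [19] + [2] -> [2, 19]
  Merge: [9] + [2, 19] -> [2, 9, 19]
  Split: [24, 26, 20] -> [24] and [26, 20]
    Split: [26, 20] -> [26] and [20]
    Merge: [26] + [20] -> [20, 26]
  Merge: [24] + [20, 26] -> [20, 24, 26]
Merge: [2, 9, 19] + [20, 24, 26] -> [2, 9, 19, 20, 24, 26]

Final sorted array: [2, 9, 19, 20, 24, 26]

The merge sort proceeds by recursively splitting the array and merging sorted halves.
After all merges, the sorted array is [2, 9, 19, 20, 24, 26].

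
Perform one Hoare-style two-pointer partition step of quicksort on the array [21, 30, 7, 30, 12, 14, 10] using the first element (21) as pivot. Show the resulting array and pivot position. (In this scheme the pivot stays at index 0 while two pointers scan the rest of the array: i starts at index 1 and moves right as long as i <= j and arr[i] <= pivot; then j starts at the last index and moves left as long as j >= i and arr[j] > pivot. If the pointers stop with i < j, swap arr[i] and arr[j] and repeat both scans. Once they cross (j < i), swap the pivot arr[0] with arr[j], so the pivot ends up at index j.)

Hoare-style two-pointer partition with pivot = 21:

Initial array: [21, 30, 7, 30, 12, 14, 10]

Pointers start at i = 1, j = 6.
i stops at index 1 (arr[1]=30 > 21), j stops at index 6 (arr[6]=10 <= 21): swap arr[1] and arr[6], array becomes [21, 10, 7, 30, 12, 14, 30]
i stops at index 3 (arr[3]=30 > 21), j stops at index 5 (arr[5]=14 <= 21): swap arr[3] and arr[5], array becomes [21, 10, 7, 14, 12, 30, 30]
i ends at 5, j ends at 4: the pointers have crossed (j < i), so scanning stops.

Swap pivot arr[0] with arr[4] to place pivot at position 4: [12, 10, 7, 14, 21, 30, 30]
Pivot position: 4

After partitioning with pivot 21, the array becomes [12, 10, 7, 14, 21, 30, 30]. The pivot is placed at index 4. All elements to the left of the pivot are <= 21, and all elements to the right are > 21.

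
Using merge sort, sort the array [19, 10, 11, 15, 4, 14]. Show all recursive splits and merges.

Merge sort trace:

Split: [19, 10, 11, 15, 4, 14] -> [19, 10, 11] and [15, 4, 14]
  Split: [19, 10, 11] -> [19] and [10, 11]
    Split: [10, 11] -> [10] and [11]
    Merge: [10] + [11] -> [10, 11]
  Merge: [19] + [10, 11] -> [10, 11, 19]
  Split: [15, 4, 14] -> [15] and [4, 14]
    Split: [4, 14] -> [4] and [14]
    Merge: [4] + [14] -> [4, 14]
  Merge: [15] + [4, 14] -> [4, 14, 15]
Merge: [10, 11, 19] + [4, 14, 15] -> [4, 10, 11, 14, 15, 19]

Final sorted array: [4, 10, 11, 14, 15, 19]

The merge sort proceeds by recursively splitting the array and merging sorted halves.
After all merges, the sorted array is [4, 10, 11, 14, 15, 19].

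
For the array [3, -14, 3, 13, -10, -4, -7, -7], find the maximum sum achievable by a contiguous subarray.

Using Kadane's algorithm on [3, -14, 3, 13, -10, -4, -7, -7]:

Scanning through the array:
Position 1 (value -14): max_ending_here = -11, max_so_far = 3
Position 2 (value 3): max_ending_here = 3, max_so_far = 3
Position 3 (value 13): max_ending_here = 16, max_so_far = 16
Position 4 (value -10): max_ending_here = 6, max_so_far = 16
Position 5 (value -4): max_ending_here = 2, max_so_far = 16
Position 6 (value -7): max_ending_here = -5, max_so_far = 16
Position 7 (value -7): max_ending_here = -7, max_so_far = 16

Maximum subarray: [3, 13]
Maximum sum: 16

The maximum subarray is [3, 13] with sum 16. This subarray runs from index 2 to index 3.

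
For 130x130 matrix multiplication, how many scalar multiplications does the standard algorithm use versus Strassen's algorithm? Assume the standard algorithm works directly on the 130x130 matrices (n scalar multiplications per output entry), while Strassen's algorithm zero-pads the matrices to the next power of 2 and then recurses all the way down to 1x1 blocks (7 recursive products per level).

Matrix multiplication for 130x130 matrices:

Strassen's algorithm requires power-of-2 dimensions. Pad 130x130 to 256x256 (next power of 2).

Standard algorithm: 130^3 = 2197000 multiplications
Strassen's algorithm: 7^(log2(256)) = 7^8 = 5764801 multiplications
Difference: 2197000 - 5764801 = -3567801 (Strassen uses MORE here due to padding overhead — for small or just-over-power-of-2 n, padding can outweigh the per-level savings)

Standard: 2197000 multiplications (130^3). Strassen: 5764801 multiplications (7^8, after padding to 256x256). Strassen reduces 8 recursive multiplications to 7 at each level.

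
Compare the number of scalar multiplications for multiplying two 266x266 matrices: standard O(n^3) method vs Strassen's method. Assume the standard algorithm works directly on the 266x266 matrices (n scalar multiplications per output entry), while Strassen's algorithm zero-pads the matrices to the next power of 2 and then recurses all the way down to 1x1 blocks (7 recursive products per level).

Matrix multiplication for 266x266 matrices:

Strassen's algorithm requires power-of-2 dimensions. Pad 266x266 to 512x512 (next power of 2).

Standard algorithm: 266^3 = 18821096 multiplications
Strassen's algorithm: 7^(log2(512)) = 7^9 = 40353607 multiplications
Difference: 18821096 - 40353607 = -21532511 (Strassen uses MORE here due to padding overhead — for small or just-over-power-of-2 n, padding can outweigh the per-level savings)

Standard: 18821096 multiplications (266^3). Strassen: 40353607 multiplications (7^9, after padding to 512x512). Strassen reduces 8 recursive multiplications to 7 at each level.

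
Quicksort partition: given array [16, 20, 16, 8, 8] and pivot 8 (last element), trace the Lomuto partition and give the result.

Lomuto partition with pivot = 8:

Initial array: [16, 20, 16, 8, 8]

arr[0]=16 > 8: no swap
arr[1]=20 > 8: no swap
arr[2]=16 > 8: no swap
arr[3]=8 <= 8: swap with position 0, array becomes [8, 20, 16, 16, 8]

Place pivot at position 1: [8, 8, 16, 16, 20]
Pivot position: 1

After partitioning with pivot 8, the array becomes [8, 8, 16, 16, 20]. The pivot is placed at index 1. All elements to the left of the pivot are <= 8, and all elements to the right are > 8.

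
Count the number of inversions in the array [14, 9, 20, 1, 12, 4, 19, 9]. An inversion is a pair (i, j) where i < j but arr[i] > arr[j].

Finding inversions in [14, 9, 20, 1, 12, 4, 19, 9]:

(0, 1): arr[0]=14 > arr[1]=9
(0, 3): arr[0]=14 > arr[3]=1
(0, 4): arr[0]=14 > arr[4]=12
(0, 5): arr[0]=14 > arr[5]=4
(0, 7): arr[0]=14 > arr[7]=9
(1, 3): arr[1]=9 > arr[3]=1
(1, 5): arr[1]=9 > arr[5]=4
(2, 3): arr[2]=20 > arr[3]=1
(2, 4): arr[2]=20 > arr[4]=12
(2, 5): arr[2]=20 > arr[5]=4
(2, 6): arr[2]=20 > arr[6]=19
(2, 7): arr[2]=20 > arr[7]=9
(4, 5): arr[4]=12 > arr[5]=4
(4, 7): arr[4]=12 > arr[7]=9
(6, 7): arr[6]=19 > arr[7]=9

Total inversions: 15

The array has 15 inversion(s): (0,1), (0,3), (0,4), (0,5), (0,7), (1,3), (1,5), (2,3), (2,4), (2,5), (2,6), (2,7), (4,5), (4,7), (6,7). Each pair (i,j) satisfies i < j and arr[i] > arr[j].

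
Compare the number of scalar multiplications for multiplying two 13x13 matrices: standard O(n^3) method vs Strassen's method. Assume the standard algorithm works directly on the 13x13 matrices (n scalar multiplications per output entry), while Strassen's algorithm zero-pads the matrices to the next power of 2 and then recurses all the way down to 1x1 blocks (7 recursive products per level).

Matrix multiplication for 13x13 matrices:

Strassen's algorithm requires power-of-2 dimensions. Pad 13x13 to 16x16 (next power of 2).

Standard algorithm: 13^3 = 2197 multiplications
Strassen's algorithm: 7^(log2(16)) = 7^4 = 2401 multiplications
Difference: 2197 - 2401 = -204 (Strassen uses MORE here due to padding overhead — for small or just-over-power-of-2 n, padding can outweigh the per-level savings)

Standard: 2197 multiplications (13^3). Strassen: 2401 multiplications (7^4, after padding to 16x16). Strassen reduces 8 recursive multiplications to 7 at each level.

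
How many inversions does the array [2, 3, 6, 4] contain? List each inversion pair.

Finding inversions in [2, 3, 6, 4]:

(2, 3): arr[2]=6 > arr[3]=4

Total inversions: 1

The array has 1 inversion(s): (2,3). Each pair (i,j) satisfies i < j and arr[i] > arr[j].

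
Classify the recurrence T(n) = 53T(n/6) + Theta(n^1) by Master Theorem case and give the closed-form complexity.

Master Theorem for T(n) = 53T(n/6) + O(n^1):

a = 53, b = 6, c = 1
log_b(a) = log_6(53) = 2.2159

Case 1: c = 1 < log_6(53) = 2.2159
T(n) = O(n^(log_6 53))

For T(n) = 53T(n/6) + O(n^1): log_6(53) = 2.2159. This is Case 1 of the Master Theorem (c < log_b(a), work dominated by leaves), giving O(n^(log_6 53)).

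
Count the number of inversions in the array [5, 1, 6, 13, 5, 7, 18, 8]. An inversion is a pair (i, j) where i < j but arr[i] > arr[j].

Finding inversions in [5, 1, 6, 13, 5, 7, 18, 8]:

(0, 1): arr[0]=5 > arr[1]=1
(2, 4): arr[2]=6 > arr[4]=5
(3, 4): arr[3]=13 > arr[4]=5
(3, 5): arr[3]=13 > arr[5]=7
(3, 7): arr[3]=13 > arr[7]=8
(6, 7): arr[6]=18 > arr[7]=8

Total inversions: 6

The array has 6 inversion(s): (0,1), (2,4), (3,4), (3,5), (3,7), (6,7). Each pair (i,j) satisfies i < j and arr[i] > arr[j].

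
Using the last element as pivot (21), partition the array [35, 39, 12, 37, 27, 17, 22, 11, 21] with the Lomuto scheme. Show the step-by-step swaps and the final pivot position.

Lomuto partition with pivot = 21:

Initial array: [35, 39, 12, 37, 27, 17, 22, 11, 21]

arr[0]=35 > 21: no swap
arr[1]=39 > 21: no swap
arr[2]=12 <= 21: swap with position 0, array becomes [12, 39, 35, 37, 27, 17, 22, 11, 21]
arr[3]=37 > 21: no swap
arr[4]=27 > 21: no swap
arr[5]=17 <= 21: swap with position 1, array becomes [12, 17, 35, 37, 27, 39, 22, 11, 21]
arr[6]=22 > 21: no swap
arr[7]=11 <= 21: swap with position 2, array becomes [12, 17, 11, 37, 27, 39, 22, 35, 21]

Place pivot at position 3: [12, 17, 11, 21, 27, 39, 22, 35, 37]
Pivot position: 3

After partitioning with pivot 21, the array becomes [12, 17, 11, 21, 27, 39, 22, 35, 37]. The pivot is placed at index 3. All elements to the left of the pivot are <= 21, and all elements to the right are > 21.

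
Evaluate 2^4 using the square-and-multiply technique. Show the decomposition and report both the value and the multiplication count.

Computing 2^4 by squaring (build up from 2^1; each line after the first costs one multiplication):

2^1 = 2
2^2 = (2^1)^2 = 2^2 = 4
2^4 = (2^2)^2 = 4^2 = 16

Result: 16
Multiplications needed: 2 (2 lines after 2^1)

2^4 = 16. Using exponentiation by squaring, this requires 2 multiplications. The key idea: if the exponent is even, square the half-power; if odd, multiply by the base once.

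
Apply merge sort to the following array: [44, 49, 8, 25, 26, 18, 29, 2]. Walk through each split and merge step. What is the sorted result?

Merge sort trace:

Split: [44, 49, 8, 25, 26, 18, 29, 2] -> [44, 49, 8, 25] and [26, 18, 29, 2]
  Split: [44, 49, 8, 25] -> [44, 49] and [8, 25]
    Split: [44, 49] -> [44] and [49]
    Merge: [44] + [49] -> [44, 49]
    Split: [8, 25] -> [8] and [25]
    Merge: [8] + [25] -> [8, 25]
  Merge: [44, 49] + [8, 25] -> [8, 25, 44, 49]
  Split: [26, 18, 29, 2] -> [26, 18] and [29, 2]
    Split: [26, 18] -> [26] and [18]
    Merge: [26] + [18] -> [18, 26]
    Split: [29, 2] -> [29] and [2]
    Merge: [29] + [2] -> [2, 29]
  Merge: [18, 26] + [2, 29] -> [2, 18, 26, 29]
Merge: [8, 25, 44, 49] + [2, 18, 26, 29] -> [2, 8, 18, 25, 26, 29, 44, 49]

Final sorted array: [2, 8, 18, 25, 26, 29, 44, 49]

The merge sort proceeds by recursively splitting the array and merging sorted halves.
After all merges, the sorted array is [2, 8, 18, 25, 26, 29, 44, 49].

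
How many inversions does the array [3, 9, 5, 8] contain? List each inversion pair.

Finding inversions in [3, 9, 5, 8]:

(1, 2): arr[1]=9 > arr[2]=5
(1, 3): arr[1]=9 > arr[3]=8

Total inversions: 2

The array has 2 inversion(s): (1,2), (1,3). Each pair (i,j) satisfies i < j and arr[i] > arr[j].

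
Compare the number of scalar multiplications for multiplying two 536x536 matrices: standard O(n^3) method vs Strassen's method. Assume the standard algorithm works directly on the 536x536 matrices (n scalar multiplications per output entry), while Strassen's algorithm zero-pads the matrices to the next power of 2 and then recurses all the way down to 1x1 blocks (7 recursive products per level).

Matrix multiplication for 536x536 matrices:

Strassen's algorithm requires power-of-2 dimensions. Pad 536x536 to 1024x1024 (next power of 2).

Standard algorithm: 536^3 = 153990656 multiplications
Strassen's algorithm: 7^(log2(1024)) = 7^10 = 282475249 multiplications
Difference: 153990656 - 282475249 = -128484593 (Strassen uses MORE here due to padding overhead — for small or just-over-power-of-2 n, padding can outweigh the per-level savings)

Standard: 153990656 multiplications (536^3). Strassen: 282475249 multiplications (7^10, after padding to 1024x1024). Strassen reduces 8 recursive multiplications to 7 at each level.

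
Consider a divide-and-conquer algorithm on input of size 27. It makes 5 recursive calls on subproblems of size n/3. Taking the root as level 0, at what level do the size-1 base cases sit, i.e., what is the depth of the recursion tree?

For divide and conquer with division factor 3:

Problem sizes at each level:
Level 0: 27
Level 1: 9
Level 2: 3
Level 3: 1

The root is level 0 and the size-1 base case is level 3 (the tree spans levels 0 through 3, i.e. 4 levels counting the root), so the depth is the number of divisions: log_3(27) = 3

The recursion tree depth is log_3(27) = 3. At each level, the problem size is divided by 3, so it takes 3 divisions to reduce to a base case of size 1. The algorithm makes 5 recursive calls at each level.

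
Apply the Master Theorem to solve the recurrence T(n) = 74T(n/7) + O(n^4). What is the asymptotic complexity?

Master Theorem for T(n) = 74T(n/7) + O(n^4):

a = 74, b = 7, c = 4
log_b(a) = log_7(74) = 2.2119

Case 3: c = 4 > log_7(74) = 2.2119
T(n) = O(n^4) = O(n^4)

For T(n) = 74T(n/7) + O(n^4): log_7(74) = 2.2119. This is Case 3 of the Master Theorem (c > log_b(a), work dominated by root), giving O(n^4).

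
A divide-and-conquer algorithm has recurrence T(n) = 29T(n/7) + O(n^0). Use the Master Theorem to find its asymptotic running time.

Master Theorem for T(n) = 29T(n/7) + O(n^0):

a = 29, b = 7, c = 0
log_b(a) = log_7(29) = 1.7304

Case 1: c = 0 < log_7(29) = 1.7304
T(n) = O(n^(log_7 29))

For T(n) = 29T(n/7) + O(n^0): log_7(29) = 1.7304. This is Case 1 of the Master Theorem (c < log_b(a), work dominated by leaves), giving O(n^(log_7 29)).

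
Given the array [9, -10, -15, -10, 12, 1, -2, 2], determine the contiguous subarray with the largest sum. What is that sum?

Using Kadane's algorithm on [9, -10, -15, -10, 12, 1, -2, 2]:

Scanning through the array:
Position 1 (value -10): max_ending_here = -1, max_so_far = 9
Position 2 (value -15): max_ending_here = -15, max_so_far = 9
Position 3 (value -10): max_ending_here = -10, max_so_far = 9
Position 4 (value 12): max_ending_here = 12, max_so_far = 12
Position 5 (value 1): max_ending_here = 13, max_so_far = 13
Position 6 (value -2): max_ending_here = 11, max_so_far = 13
Position 7 (value 2): max_ending_here = 13, max_so_far = 13

Maximum subarray: [12, 1]
Maximum sum: 13

The maximum subarray is [12, 1] with sum 13. This subarray runs from index 4 to index 5.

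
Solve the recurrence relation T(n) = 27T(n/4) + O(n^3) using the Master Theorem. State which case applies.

Master Theorem for T(n) = 27T(n/4) + O(n^3):

a = 27, b = 4, c = 3
log_b(a) = log_4(27) = 2.3774

Case 3: c = 3 > log_4(27) = 2.3774
T(n) = O(n^3) = O(n^3)

For T(n) = 27T(n/4) + O(n^3): log_4(27) = 2.3774. This is Case 3 of the Master Theorem (c > log_b(a), work dominated by root), giving O(n^3).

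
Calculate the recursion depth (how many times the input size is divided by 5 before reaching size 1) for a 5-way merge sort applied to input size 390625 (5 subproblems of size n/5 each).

For divide and conquer with division factor 5:

Problem sizes at each level:
Level 0: 390625
Level 1: 78125
Level 2: 15625
Level 3: 3125
Level 4: 625
Level 5: 125
Level 6: 25
Level 7: 5
Level 8: 1

The root is level 0 and the size-1 base case is level 8 (the tree spans levels 0 through 8, i.e. 9 levels counting the root), so the depth is the number of divisions: log_5(390625) = 8

The recursion tree depth is log_5(390625) = 8. At each level, the problem size is divided by 5, so it takes 8 divisions to reduce to a base case of size 1. The algorithm makes 5 recursive calls at each level.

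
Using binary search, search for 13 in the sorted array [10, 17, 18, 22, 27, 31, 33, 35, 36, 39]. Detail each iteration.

Binary search for 13 in [10, 17, 18, 22, 27, 31, 33, 35, 36, 39]:

lo=0, hi=9, mid=4, arr[mid]=27 -> 27 > 13, search left half
lo=0, hi=3, mid=1, arr[mid]=17 -> 17 > 13, search left half
lo=0, hi=0, mid=0, arr[mid]=10 -> 10 < 13, search right half
lo=1 > hi=0, target 13 not found

Binary search determines that 13 is not in the array after 3 comparisons. The search space was exhausted without finding the target.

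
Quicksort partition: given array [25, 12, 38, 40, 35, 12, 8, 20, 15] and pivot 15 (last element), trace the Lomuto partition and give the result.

Lomuto partition with pivot = 15:

Initial array: [25, 12, 38, 40, 35, 12, 8, 20, 15]

arr[0]=25 > 15: no swap
arr[1]=12 <= 15: swap with position 0, array becomes [12, 25, 38, 40, 35, 12, 8, 20, 15]
arr[2]=38 > 15: no swap
arr[3]=40 > 15: no swap
arr[4]=35 > 15: no swap
arr[5]=12 <= 15: swap with position 1, array becomes [12, 12, 38, 40, 35, 25, 8, 20, 15]
arr[6]=8 <= 15: swap with position 2, array becomes [12, 12, 8, 40, 35, 25, 38, 20, 15]
arr[7]=20 > 15: no swap

Place pivot at position 3: [12, 12, 8, 15, 35, 25, 38, 20, 40]
Pivot position: 3

After partitioning with pivot 15, the array becomes [12, 12, 8, 15, 35, 25, 38, 20, 40]. The pivot is placed at index 3. All elements to the left of the pivot are <= 15, and all elements to the right are > 15.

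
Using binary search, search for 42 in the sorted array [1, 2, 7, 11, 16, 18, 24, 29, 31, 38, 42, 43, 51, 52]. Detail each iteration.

Binary search for 42 in [1, 2, 7, 11, 16, 18, 24, 29, 31, 38, 42, 43, 51, 52]:

lo=0, hi=13, mid=6, arr[mid]=24 -> 24 < 42, search right half
lo=7, hi=13, mid=10, arr[mid]=42 -> Found target at index 10!

Binary search finds 42 at index 10 after 2 comparisons. The search repeatedly halves the search space by comparing with the middle element.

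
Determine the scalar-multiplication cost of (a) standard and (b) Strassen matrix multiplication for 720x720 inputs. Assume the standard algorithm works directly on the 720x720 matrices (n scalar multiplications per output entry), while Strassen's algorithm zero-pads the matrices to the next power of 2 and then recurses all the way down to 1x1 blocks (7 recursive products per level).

Matrix multiplication for 720x720 matrices:

Strassen's algorithm requires power-of-2 dimensions. Pad 720x720 to 1024x1024 (next power of 2).

Standard algorithm: 720^3 = 373248000 multiplications
Strassen's algorithm: 7^(log2(1024)) = 7^10 = 282475249 multiplications
Savings: 373248000 - 282475249 = 90772751 multiplications

Standard: 373248000 multiplications (720^3). Strassen: 282475249 multiplications (7^10, after padding to 1024x1024). Strassen reduces 8 recursive multiplications to 7 at each level.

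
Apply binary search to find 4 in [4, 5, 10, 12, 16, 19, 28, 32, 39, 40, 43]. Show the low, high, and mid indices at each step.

Binary search for 4 in [4, 5, 10, 12, 16, 19, 28, 32, 39, 40, 43]:

lo=0, hi=10, mid=5, arr[mid]=19 -> 19 > 4, search left half
lo=0, hi=4, mid=2, arr[mid]=10 -> 10 > 4, search left half
lo=0, hi=1, mid=0, arr[mid]=4 -> Found target at index 0!

Binary search finds 4 at index 0 after 3 comparisons. The search repeatedly halves the search space by comparing with the middle element.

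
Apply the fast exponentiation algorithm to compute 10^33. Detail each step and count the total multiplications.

Computing 10^33 by squaring (build up from 10^1; each line after the first costs one multiplication):

10^1 = 10
10^2 = (10^1)^2 = 10^2 = 100
10^4 = (10^2)^2 = 100^2 = 10000
10^8 = (10^4)^2 = 10000^2 = 100000000
10^16 = (10^8)^2 = 100000000^2 = 10000000000000000
10^32 = (10^16)^2 = 10000000000000000^2 = 100000000000000000000000000000000
10^33 = 10 * 10^32 = 10 * 100000000000000000000000000000000 = 1000000000000000000000000000000000

Result: 1000000000000000000000000000000000
Multiplications needed: 6 (6 lines after 10^1)

10^33 = 1000000000000000000000000000000000. Using exponentiation by squaring, this requires 6 multiplications. The key idea: if the exponent is even, square the half-power; if odd, multiply by the base once.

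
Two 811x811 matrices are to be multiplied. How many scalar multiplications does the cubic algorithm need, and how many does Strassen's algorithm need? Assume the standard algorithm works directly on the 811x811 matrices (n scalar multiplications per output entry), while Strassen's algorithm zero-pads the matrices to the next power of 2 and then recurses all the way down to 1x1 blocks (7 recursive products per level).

Matrix multiplication for 811x811 matrices:

Strassen's algorithm requires power-of-2 dimensions. Pad 811x811 to 1024x1024 (next power of 2).

Standard algorithm: 811^3 = 533411731 multiplications
Strassen's algorithm: 7^(log2(1024)) = 7^10 = 282475249 multiplications
Savings: 533411731 - 282475249 = 250936482 multiplications

Standard: 533411731 multiplications (811^3). Strassen: 282475249 multiplications (7^10, after padding to 1024x1024). Strassen reduces 8 recursive multiplications to 7 at each level.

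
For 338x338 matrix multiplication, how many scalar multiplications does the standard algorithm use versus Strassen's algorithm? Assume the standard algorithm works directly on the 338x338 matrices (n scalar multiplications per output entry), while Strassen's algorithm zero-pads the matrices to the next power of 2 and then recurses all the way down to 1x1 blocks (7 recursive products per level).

Matrix multiplication for 338x338 matrices:

Strassen's algorithm requires power-of-2 dimensions. Pad 338x338 to 512x512 (next power of 2).

Standard algorithm: 338^3 = 38614472 multiplications
Strassen's algorithm: 7^(log2(512)) = 7^9 = 40353607 multiplications
Difference: 38614472 - 40353607 = -1739135 (Strassen uses MORE here due to padding overhead — for small or just-over-power-of-2 n, padding can outweigh the per-level savings)

Standard: 38614472 multiplications (338^3). Strassen: 40353607 multiplications (7^9, after padding to 512x512). Strassen reduces 8 recursive multiplications to 7 at each level.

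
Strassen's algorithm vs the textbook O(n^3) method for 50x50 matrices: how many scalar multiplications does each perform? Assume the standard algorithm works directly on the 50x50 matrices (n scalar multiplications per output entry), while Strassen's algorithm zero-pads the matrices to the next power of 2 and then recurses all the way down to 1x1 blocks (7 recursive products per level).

Matrix multiplication for 50x50 matrices:

Strassen's algorithm requires power-of-2 dimensions. Pad 50x50 to 64x64 (next power of 2).

Standard algorithm: 50^3 = 125000 multiplications
Strassen's algorithm: 7^(log2(64)) = 7^6 = 117649 multiplications
Savings: 125000 - 117649 = 7351 multiplications

Standard: 125000 multiplications (50^3). Strassen: 117649 multiplications (7^6, after padding to 64x64). Strassen reduces 8 recursive multiplications to 7 at each level.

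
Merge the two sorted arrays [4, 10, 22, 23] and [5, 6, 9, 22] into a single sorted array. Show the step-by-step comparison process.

Merging process:

Compare 4 vs 5: take 4 from left. Merged: [4]
Compare 10 vs 5: take 5 from right. Merged: [4, 5]
Compare 10 vs 6: take 6 from right. Merged: [4, 5, 6]
Compare 10 vs 9: take 9 from right. Merged: [4, 5, 6, 9]
Compare 10 vs 22: take 10 from left. Merged: [4, 5, 6, 9, 10]
Compare 22 vs 22: take 22 from left. Merged: [4, 5, 6, 9, 10, 22]
Compare 23 vs 22: take 22 from right. Merged: [4, 5, 6, 9, 10, 22, 22]
Append remaining from left: [23]. Merged: [4, 5, 6, 9, 10, 22, 22, 23]

Final merged array: [4, 5, 6, 9, 10, 22, 22, 23]
Total comparisons: 7

The merged array is [4, 5, 6, 9, 10, 22, 22, 23], requiring 7 comparisons. The merge step runs in O(n) time where n is the total number of elements.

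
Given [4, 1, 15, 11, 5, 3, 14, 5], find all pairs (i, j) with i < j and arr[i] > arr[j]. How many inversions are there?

Finding inversions in [4, 1, 15, 11, 5, 3, 14, 5]:

(0, 1): arr[0]=4 > arr[1]=1
(0, 5): arr[0]=4 > arr[5]=3
(2, 3): arr[2]=15 > arr[3]=11
(2, 4): arr[2]=15 > arr[4]=5
(2, 5): arr[2]=15 > arr[5]=3
(2, 6): arr[2]=15 > arr[6]=14
(2, 7): arr[2]=15 > arr[7]=5
(3, 4): arr[3]=11 > arr[4]=5
(3, 5): arr[3]=11 > arr[5]=3
(3, 7): arr[3]=11 > arr[7]=5
(4, 5): arr[4]=5 > arr[5]=3
(6, 7): arr[6]=14 > arr[7]=5

Total inversions: 12

The array has 12 inversion(s): (0,1), (0,5), (2,3), (2,4), (2,5), (2,6), (2,7), (3,4), (3,5), (3,7), (4,5), (6,7). Each pair (i,j) satisfies i < j and arr[i] > arr[j].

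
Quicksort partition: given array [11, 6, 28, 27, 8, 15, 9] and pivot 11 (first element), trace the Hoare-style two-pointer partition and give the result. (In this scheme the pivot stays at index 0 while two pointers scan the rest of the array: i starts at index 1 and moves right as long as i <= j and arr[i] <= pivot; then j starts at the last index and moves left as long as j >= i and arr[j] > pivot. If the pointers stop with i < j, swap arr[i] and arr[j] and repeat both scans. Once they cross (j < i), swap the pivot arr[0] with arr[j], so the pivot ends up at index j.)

Hoare-style two-pointer partition with pivot = 11:

Initial array: [11, 6, 28, 27, 8, 15, 9]

Pointers start at i = 1, j = 6.
i stops at index 2 (arr[2]=28 > 11), j stops at index 6 (arr[6]=9 <= 11): swap arr[2] and arr[6], array becomes [11, 6, 9, 27, 8, 15, 28]
i stops at index 3 (arr[3]=27 > 11), j stops at index 4 (arr[4]=8 <= 11): swap arr[3] and arr[4], array becomes [11, 6, 9, 8, 27, 15, 28]
i ends at 4, j ends at 3: the pointers have crossed (j < i), so scanning stops.

Swap pivot arr[0] with arr[3] to place pivot at position 3: [8, 6, 9, 11, 27, 15, 28]
Pivot position: 3

After partitioning with pivot 11, the array becomes [8, 6, 9, 11, 27, 15, 28]. The pivot is placed at index 3. All elements to the left of the pivot are <= 11, and all elements to the right are > 11.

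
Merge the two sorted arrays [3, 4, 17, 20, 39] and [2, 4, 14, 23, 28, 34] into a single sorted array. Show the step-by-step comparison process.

Merging process:

Compare 3 vs 2: take 2 from right. Merged: [2]
Compare 3 vs 4: take 3 from left. Merged: [2, 3]
Compare 4 vs 4: take 4 from left. Merged: [2, 3, 4]
Compare 17 vs 4: take 4 from right. Merged: [2, 3, 4, 4]
Compare 17 vs 14: take 14 from right. Merged: [2, 3, 4, 4, 14]
Compare 17 vs 23: take 17 from left. Merged: [2, 3, 4, 4, 14, 17]
Compare 20 vs 23: take 20 from left. Merged: [2, 3, 4, 4, 14, 17, 20]
Compare 39 vs 23: take 23 from right. Merged: [2, 3, 4, 4, 14, 17, 20, 23]
Compare 39 vs 28: take 28 from right. Merged: [2, 3, 4, 4, 14, 17, 20, 23, 28]
Compare 39 vs 34: take 34 from right. Merged: [2, 3, 4, 4, 14, 17, 20, 23, 28, 34]
Append remaining from left: [39]. Merged: [2, 3, 4, 4, 14, 17, 20, 23, 28, 34, 39]

Final merged array: [2, 3, 4, 4, 14, 17, 20, 23, 28, 34, 39]
Total comparisons: 10

The merged array is [2, 3, 4, 4, 14, 17, 20, 23, 28, 34, 39], requiring 10 comparisons. The merge step runs in O(n) time where n is the total number of elements.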